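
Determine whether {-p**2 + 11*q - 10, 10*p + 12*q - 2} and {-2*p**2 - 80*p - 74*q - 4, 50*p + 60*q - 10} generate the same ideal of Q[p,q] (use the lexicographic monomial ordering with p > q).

Equality of ideals is decidable: compute both reduced Gröbner bases (unique for the ordering) and check whether they agree.
Buchberger on the first generating set:
f_1 = -p**2 + 11*q - 10, LT = p**2.
f_2 = 10*p + 12*q - 2, LT = p.

S(f_1,f_2): lcm = p**2. S = -6/5*p*q + 1/5*p - 11*q + 10.
  leading term p*q: subtract (-3/25*q)·f_2 from -6/5*p*q + 1/5*p - 11*q + 10 → 1/5*p + 36/25*q**2 - 281/25*q + 10
  leading term p: subtract (1/50)·f_2 from 1/5*p + 36/25*q**2 - 281/25*q + 10 → 36/25*q**2 - 287/25*q + 251/25
  leading term q**2: no divisor's leading term divides it; move 36/25*q**2 to the remainder.
  leading term q: no divisor's leading term divides it; move -287/25*q to the remainder.
  leading term 1: no divisor's leading term divides it; move 251/25 to the remainder.
  remainder 36/25*q**2 - 287/25*q + 251/25 ≠ 0; add g_3 = 36/25*q**2 - 287/25*q + 251/25 to the basis.

The other S-polynomials (S(f_1,g_3), S(f_2,g_3)) all reduce to 0 modulo the current basis, so we have a Gröbner basis.
Inter-reduce: drop elements whose leading term is divisible by another's, tail-reduce, and make monic.
Reduced Gröbner basis: {p + 6/5*q - 1/5, q**2 - 287/36*q + 251/36}.

Buchberger on the second generating set:
h_1 = -2*p**2 - 80*p - 74*q - 4, LT = p**2.
h_2 = 50*p + 60*q - 10, LT = p.

S(h_1,h_2): lcm = p**2. S = -6/5*p*q + 201/5*p + 37*q + 2.
  leading term p*q: subtract (-3/125*q)·h_2 from -6/5*p*q + 201/5*p + 37*q + 2 → 201/5*p + 36/25*q**2 + 919/25*q + 2
  leading term p: subtract (201/250)·h_2 from 201/5*p + 36/25*q**2 + 919/25*q + 2 → 36/25*q**2 - 287/25*q + 251/25
  leading term q**2: no divisor's leading term divides it; move 36/25*q**2 to the remainder.
  leading term q: no divisor's leading term divides it; move -287/25*q to the remainder.
  leading term 1: no divisor's leading term divides it; move 251/25 to the remainder.
  remainder 36/25*q**2 - 287/25*q + 251/25 ≠ 0; add k_3 = 36/25*q**2 - 287/25*q + 251/25 to the basis.

The other S-polynomials (S(h_1,k_3), S(h_2,k_3)) all reduce to 0 modulo the current basis, so we have a Gröbner basis.
Inter-reduce: drop elements whose leading term is divisible by another's, tail-reduce, and make monic.
Reduced Gröbner basis: {p + 6/5*q - 1/5, q**2 - 287/36*q + 251/36}.

These coincide, so the ideals are equal.

Yes, the ideals are equal.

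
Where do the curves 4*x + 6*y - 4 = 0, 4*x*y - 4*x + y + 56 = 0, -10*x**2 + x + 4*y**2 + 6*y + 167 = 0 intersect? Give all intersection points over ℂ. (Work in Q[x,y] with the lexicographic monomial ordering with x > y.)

{(-5, 4)}

Compute a lex Gröbner basis by Buchberger's algorithm.
f_1 = 4*x + 6*y - 4, LT = x.
f_2 = 4*x*y - 4*x + y + 56, LT = x*y.
f_3 = -10*x**2 + x + 4*y**2 + 6*y + 167, LT = x**2.

S(f_1,f_2): lcm = x*y. S = x + 3/2*y**2 - 5/4*y - 14.
  leading term x: subtract (1/4)·f_1 from x + 3/2*y**2 - 5/4*y - 14 → 3/2*y**2 - 11/4*y - 13
  leading term y**2: no divisor's leading term divides it; move 3/2*y**2 to the remainder.
  leading term y: no divisor's leading term divides it; move -11/4*y to the remainder.
  leading term 1: no divisor's leading term divides it; move -13 to the remainder.
  remainder 3/2*y**2 - 11/4*y - 13 ≠ 0; add h_4 = 3/2*y**2 - 11/4*y - 13 to the basis.

S(f_1,f_3): lcm = x**2. S = 3/2*x*y - 9/10*x + 2/5*y**2 + 3/5*y + 167/10.
  leading term x*y: subtract (3/8*y)·f_1 from 3/2*x*y - 9/10*x + 2/5*y**2 + 3/5*y + 167/10 → -9/10*x - 37/20*y**2 + 21/10*y + 167/10
  leading term x: subtract (-9/40)·f_1 from -9/10*x - 37/20*y**2 + 21/10*y + 167/10 → -37/20*y**2 + 69/20*y + 79/5
  leading term y**2: subtract (-37/30)·h_4 from -37/20*y**2 + 69/20*y + 79/5 → 7/120*y - 7/30
  leading term y: no divisor's leading term divides it; move 7/120*y to the remainder.
  leading term 1: no divisor's leading term divides it; move -7/30 to the remainder.
  remainder 7/120*y - 7/30 ≠ 0; add h_5 = 7/120*y - 7/30 to the basis.

The other S-polynomials (S(f_2,f_3), S(f_1,h_4), S(f_2,h_4), S(f_3,h_4), S(f_1,h_5), S(f_2,h_5), S(f_3,h_5), S(h_4,h_5)) all reduce to 0 modulo the current basis, so we have a Gröbner basis.
Inter-reduce: drop elements whose leading term is divisible by another's, tail-reduce, and make monic.
Reduced Gröbner basis: {x + 5, y - 4}.

A lex Gröbner basis eliminates variables successively. Here y - 4 depends only on y, with roots {4}; lifting each root through the earlier basis elements recovers the full solutions.
  y = 4: the earlier basis element becomes x + 5 = 0, giving x = -5 — point (-5, 4).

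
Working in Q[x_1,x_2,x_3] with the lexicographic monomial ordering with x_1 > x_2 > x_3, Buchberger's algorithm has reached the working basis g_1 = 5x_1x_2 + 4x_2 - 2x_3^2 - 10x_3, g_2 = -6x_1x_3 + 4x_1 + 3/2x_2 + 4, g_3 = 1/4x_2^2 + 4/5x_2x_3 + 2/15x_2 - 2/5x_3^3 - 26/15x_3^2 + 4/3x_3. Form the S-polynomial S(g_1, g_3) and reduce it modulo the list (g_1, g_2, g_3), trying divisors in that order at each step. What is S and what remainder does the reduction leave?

lcm(LM(g_1), LM(g_3)) = x_1x_2^2.
S = (lcm/LT(g_1))·g_1 − (lcm/LT(g_3))·g_3 = -16/5x_1x_2x_3 - 8/15x_1x_2 + 8/5x_1x_3^3 + 104/15x_1x_3^2 - 16/3x_1x_3 + 4/5x_2^2 - 2/5x_2x_3^2 - 2x_2x_3.
Reduce S modulo (g_1, g_2, g_3) in that order:
  leading term x_1x_2x_3: subtract (-16/25x_3)·g_1 from -16/5x_1x_2x_3 - 8/15x_1x_2 + 8/5x_1x_3^3 + 104/15x_1x_3^2 - 16/3x_1x_3 + 4/5x_2^2 - 2/5x_2x_3^2 - 2x_2x_3 → -8/15x_1x_2 + 8/5x_1x_3^3 + 104/15x_1x_3^2 - 16/3x_1x_3 + 4/5x_2^2 - 2/5x_2x_3^2 + 14/25x_2x_3 - 32/25x_3^3 - 32/5x_3^2
  leading term x_1x_2: subtract (-8/75)·g_1 from -8/15x_1x_2 + 8/5x_1x_3^3 + 104/15x_1x_3^2 - 16/3x_1x_3 + 4/5x_2^2 - 2/5x_2x_3^2 + 14/25x_2x_3 - 32/25x_3^3 - 32/5x_3^2 → 8/5x_1x_3^3 + 104/15x_1x_3^2 - 16/3x_1x_3 + 4/5x_2^2 - 2/5x_2x_3^2 + 14/25x_2x_3 + 32/75x_2 - 32/25x_3^3 - 496/75x_3^2 - 16/15x_3
  leading term x_1x_3^3: subtract (-4/15x_3^2)·g_2 from 8/5x_1x_3^3 + 104/15x_1x_3^2 - 16/3x_1x_3 + 4/5x_2^2 - 2/5x_2x_3^2 + 14/25x_2x_3 + 32/75x_2 - 32/25x_3^3 - 496/75x_3^2 - 16/15x_3 → 8x_1x_3^2 - 16/3x_1x_3 + 4/5x_2^2 + 14/25x_2x_3 + 32/75x_2 - 32/25x_3^3 - 416/75x_3^2 - 16/15x_3
  leading term x_1x_3^2: subtract (-4/3x_3)·g_2 from 8x_1x_3^2 - 16/3x_1x_3 + 4/5x_2^2 + 14/25x_2x_3 + 32/75x_2 - 32/25x_3^3 - 416/75x_3^2 - 16/15x_3 → 4/5x_2^2 + 64/25x_2x_3 + 32/75x_2 - 32/25x_3^3 - 416/75x_3^2 + 64/15x_3
  leading term x_2^2: subtract (16/5)·g_3 from 4/5x_2^2 + 64/25x_2x_3 + 32/75x_2 - 32/25x_3^3 - 416/75x_3^2 + 64/15x_3 → 0
The remainder is 0, so this S-polynomial contributes no new basis element.

S(g_1, g_3) = -16/5x_1x_2x_3 - 8/15x_1x_2 + 8/5x_1x_3^3 + 104/15x_1x_3^2 - 16/3x_1x_3 + 4/5x_2^2 - 2/5x_2x_3^2 - 2x_2x_3; remainder on division = 0.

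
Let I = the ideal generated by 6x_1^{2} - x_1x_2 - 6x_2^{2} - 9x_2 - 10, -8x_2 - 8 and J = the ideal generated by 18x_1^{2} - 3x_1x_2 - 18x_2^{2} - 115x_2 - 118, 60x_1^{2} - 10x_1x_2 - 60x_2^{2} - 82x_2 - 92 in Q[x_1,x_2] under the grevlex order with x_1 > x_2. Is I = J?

Yes, the ideals are equal.

For a fixed monomial order, each ideal has a unique reduced Gröbner basis; comparing bases decides equality.
Buchberger on the first generating set:
f_1 = 6x_1^{2} - x_1x_2 - 6x_2^{2} - 9x_2 - 10, LT = x_1^{2}.
f_2 = -8x_2 - 8, LT = x_2.

The S-polynomials (S(f_1,f_2)) all reduce to 0 modulo the current basis, so we have a Gröbner basis.
Inter-reduce: drop elements whose leading term is divisible by another's, tail-reduce, and make monic.
Reduced Gröbner basis: {x_1^{2} + \tfrac{1}{6}x_1 - \tfrac{7}{6}, x_2 + 1}.

Buchberger on the second generating set:
h_1 = 18x_1^{2} - 3x_1x_2 - 18x_2^{2} - 115x_2 - 118, LT = x_1^{2}.
h_2 = 60x_1^{2} - 10x_1x_2 - 60x_2^{2} - 82x_2 - 92, LT = x_1^{2}.

S(h_1,h_2): lcm = x_1^{2}. S = -\tfrac{226}{45}x_2 - \tfrac{226}{45}.
  reduce S modulo (h_1, h_2):
  remainder -\tfrac{226}{45}x_2 - \tfrac{226}{45} ≠ 0; add k_3 = -\tfrac{226}{45}x_2 - \tfrac{226}{45} to the basis.

The other S-polynomials (S(h_1,k_3), S(h_2,k_3)) all reduce to 0 modulo the current basis, so we have a Gröbner basis.
Inter-reduce: drop elements whose leading term is divisible by another's, tail-reduce, and make monic.
Reduced Gröbner basis: {x_1^{2} + \tfrac{1}{6}x_1 - \tfrac{7}{6}, x_2 + 1}.

Same reduced basis, so the two generating sets span the same ideal.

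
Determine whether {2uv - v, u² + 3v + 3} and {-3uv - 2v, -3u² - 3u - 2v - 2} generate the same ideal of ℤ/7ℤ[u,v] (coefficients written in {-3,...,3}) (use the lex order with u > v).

For a fixed monomial order, each ideal has a unique reduced Gröbner basis; comparing bases decides equality.
Buchberger on the first generating set:
f_1 = 2uv - v, LT = uv.
f_2 = u² + 3v + 3, LT = u².

S(f_1,f_2): lcm = u²v. S = 3uv - 3v² - 3v.
  leading term uv: subtract (-2)·f_1 from 3uv - 3v² - 3v → -3v² + 2v
  leading term v²: no divisor's leading term divides it; move -3v² to the remainder.
  leading term v: no divisor's leading term divides it; move 2v to the remainder.
  remainder -3v² + 2v ≠ 0; add g_3 = -3v² + 2v to the basis.

The other S-polynomials (S(f_1,g_3), S(f_2,g_3)) all reduce to 0 modulo the current basis, so we have a Gröbner basis.
Inter-reduce: drop elements whose leading term is divisible by another's, tail-reduce, and make monic.
Reduced Gröbner basis: {u² + 3v + 3, uv + 3v, v² - 3v}.

Buchberger on the second generating set:
h_1 = -3uv - 2v, LT = uv.
h_2 = -3u² - 3u - 2v - 2, LT = u².

S(h_1,h_2): lcm = u²v. S = 2uv - 3v² - 3v.
  leading term uv: subtract (-3)·h_1 from 2uv - 3v² - 3v → -3v² - 2v
  leading term v²: no divisor's leading term divides it; move -3v² to the remainder.
  leading term v: no divisor's leading term divides it; move -2v to the remainder.
  remainder -3v² - 2v ≠ 0; add k_3 = -3v² - 2v to the basis.

The other S-polynomials (S(h_1,k_3), S(h_2,k_3)) all reduce to 0 modulo the current basis, so we have a Gröbner basis.
Inter-reduce: drop elements whose leading term is divisible by another's, tail-reduce, and make monic.
Reduced Gröbner basis: {u² + u + 3v + 3, uv + 3v, v² + 3v}.

These differ, so the ideals are not equal.

No, the ideals differ.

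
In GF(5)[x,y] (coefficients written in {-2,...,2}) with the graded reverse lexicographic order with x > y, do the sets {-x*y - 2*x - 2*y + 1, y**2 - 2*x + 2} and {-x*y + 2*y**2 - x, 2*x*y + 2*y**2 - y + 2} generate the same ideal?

Equality of ideals is decidable: compute both reduced Gröbner bases (unique for the ordering) and check whether they agree.
Buchberger on the first generating set:
f_1 = -x*y - 2*x - 2*y + 1, LT = x*y.
f_2 = y**2 - 2*x + 2, LT = y**2.

S(f_1,f_2): lcm = x*y**2. S = 2*x**2 + 2*x*y + 2*y**2 - 2*x - y.
  reduce S modulo (f_1, f_2):
  remainder 2*x**2 - 2*x - 2 ≠ 0; add g_3 = 2*x**2 - 2*x - 2 to the basis.

The other S-polynomials (S(f_1,g_3), S(f_2,g_3)) all reduce to 0 modulo the current basis, so we have a Gröbner basis.
Inter-reduce: drop elements whose leading term is divisible by another's, tail-reduce, and make monic.
Reduced Gröbner basis: {x**2 - x - 1, x*y + 2*x + 2*y - 1, y**2 - 2*x + 2}.

Buchberger on the second generating set:
h_1 = -x*y + 2*y**2 - x, LT = x*y.
h_2 = 2*x*y + 2*y**2 - y + 2, LT = x*y.

S(h_1,h_2): lcm = x*y. S = 2*y**2 + x - 2*y - 1.
  reduce S modulo (h_1, h_2):
  remainder 2*y**2 + x - 2*y - 1 ≠ 0; add k_3 = 2*y**2 + x - 2*y - 1 to the basis.

S(h_1,k_3): lcm = x*y**2. S = -2*y**3 + 2*x**2 + 2*x*y - 2*x.
  reduce S modulo (h_1, h_2, k_3):
  remainder 2*x**2 - 2*x - 2*y + 2 ≠ 0; add k_4 = 2*x**2 - 2*x - 2*y + 2 to the basis.

The other S-polynomials (S(h_2,k_3), S(h_1,k_4), S(h_2,k_4), S(k_3,k_4)) all reduce to 0 modulo the current basis, so we have a Gröbner basis.
Inter-reduce: drop elements whose leading term is divisible by another's, tail-reduce, and make monic.
Reduced Gröbner basis: {x**2 - x - y + 1, x*y + 2*x - 2*y - 1, y**2 - 2*x - y + 2}.

These differ, so the ideals are not equal.

No, the ideals differ.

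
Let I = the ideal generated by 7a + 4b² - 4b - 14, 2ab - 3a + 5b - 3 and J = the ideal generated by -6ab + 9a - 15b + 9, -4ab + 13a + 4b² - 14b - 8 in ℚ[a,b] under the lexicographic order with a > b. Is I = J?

Two ideals are equal iff their reduced Gröbner bases coincide (the reduced basis is unique for a fixed ordering).
Buchberger on the first generating set:
f_1 = 7a + 4b² - 4b - 14, LT = a.
f_2 = 2ab - 3a + 5b - 3, LT = ab.

S(f_1,f_2): lcm = ab. S = 3/2a + 4/7b³ - 4/7b² - 9/2b + 3/2.
  leading term a: subtract (3/14)·f_1 from 3/2a + 4/7b³ - 4/7b² - 9/2b + 3/2 → 4/7b³ - 10/7b² - 51/14b + 9/2
  leading term b³: no divisor's leading term divides it; move 4/7b³ to the remainder.
  leading term b²: no divisor's leading term divides it; move -10/7b² to the remainder.
  leading term b: no divisor's leading term divides it; move -51/14b to the remainder.
  leading term 1: no divisor's leading term divides it; move 9/2 to the remainder.
  remainder 4/7b³ - 10/7b² - 51/14b + 9/2 ≠ 0; add g_3 = 4/7b³ - 10/7b² - 51/14b + 9/2 to the basis.

The other S-polynomials (S(f_1,g_3), S(f_2,g_3)) all reduce to 0 modulo the current basis, so we have a Gröbner basis.
Inter-reduce: drop elements whose leading term is divisible by another's, tail-reduce, and make monic.
Reduced Gröbner basis: {a + 4/7b² - 4/7b - 2, b³ - 5/2b² - 51/8b + 63/8}.

Buchberger on the second generating set:
h_1 = -6ab + 9a - 15b + 9, LT = ab.
h_2 = -4ab + 13a + 4b² - 14b - 8, LT = ab.

S(h_1,h_2): lcm = ab. S = 7/4a + b² - b - 7/2.
  leading term a: no divisor's leading term divides it; move 7/4a to the remainder.
  leading term b²: no divisor's leading term divides it; move b² to the remainder.
  leading term b: no divisor's leading term divides it; move -b to the remainder.
  leading term 1: no divisor's leading term divides it; move -7/2 to the remainder.
  remainder 7/4a + b² - b - 7/2 ≠ 0; add k_3 = 7/4a + b² - b - 7/2 to the basis.

S(h_1,k_3): lcm = ab. S = -3/2a - 4/7b³ + 4/7b² + 9/2b - 3/2.
  leading term a: subtract (-6/7)·k_3 from -3/2a - 4/7b³ + 4/7b² + 9/2b - 3/2 → -4/7b³ + 10/7b² + 51/14b - 9/2
  leading term b³: no divisor's leading term divides it; move -4/7b³ to the remainder.
  leading term b²: no divisor's leading term divides it; move 10/7b² to the remainder.
  leading term b: no divisor's leading term divides it; move 51/14b to the remainder.
  leading term 1: no divisor's leading term divides it; move -9/2 to the remainder.
  remainder -4/7b³ + 10/7b² + 51/14b - 9/2 ≠ 0; add k_4 = -4/7b³ + 10/7b² + 51/14b - 9/2 to the basis.

The other S-polynomials (S(h_2,k_3), S(h_1,k_4), S(h_2,k_4), S(k_3,k_4)) all reduce to 0 modulo the current basis, so we have a Gröbner basis.
Inter-reduce: drop elements whose leading term is divisible by another's, tail-reduce, and make monic.
Reduced Gröbner basis: {a + 4/7b² - 4/7b - 2, b³ - 5/2b² - 51/8b + 63/8}.

These coincide, so the ideals are equal.
The same test decides containment: I ⊆ J iff every generator of I reduces to 0 modulo a Gröbner basis of J.

Yes, the ideals are equal.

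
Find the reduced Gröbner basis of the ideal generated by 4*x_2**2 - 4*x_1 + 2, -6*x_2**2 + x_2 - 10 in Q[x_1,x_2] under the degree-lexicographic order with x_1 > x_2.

G = {x_2**2 - 1/6*x_2 + 5/3, x_1 - 1/6*x_2 + 7/6}

f_1 = 4*x_2**2 - 4*x_1 + 2, LT = x_2**2.
f_2 = -6*x_2**2 + x_2 - 10, LT = x_2**2.

S(f_1,f_2): lcm = x_2**2. S = -x_1 + 1/6*x_2 - 7/6.
  leading term x_1: no divisor's leading term divides it; move -x_1 to the remainder.
  leading term x_2: no divisor's leading term divides it; move 1/6*x_2 to the remainder.
  leading term 1: no divisor's leading term divides it; move -7/6 to the remainder.
  remainder -x_1 + 1/6*x_2 - 7/6 ≠ 0; add g_3 = -x_1 + 1/6*x_2 - 7/6 to the basis.

The other S-polynomials (S(f_1,g_3), S(f_2,g_3)) all reduce to 0 modulo the current basis, so we have a Gröbner basis.
Inter-reduce: drop elements whose leading term is divisible by another's, tail-reduce, and make monic.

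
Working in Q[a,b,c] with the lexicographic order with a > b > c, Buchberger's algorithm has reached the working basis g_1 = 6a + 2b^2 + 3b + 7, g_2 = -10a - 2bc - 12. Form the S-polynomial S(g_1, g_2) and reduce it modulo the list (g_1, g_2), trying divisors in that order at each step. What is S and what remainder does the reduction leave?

S(g_1, g_2) = 1/3b^2 - 1/5bc + 1/2b - 1/30; remainder on division = 1/3b^2 - 1/5bc + 1/2b - 1/30.

lcm(LM(g_1), LM(g_2)) = a.
S = (lcm/LT(g_1))·g_1 − (lcm/LT(g_2))·g_2 = 1/3b^2 - 1/5bc + 1/2b - 1/30.
Reduce S modulo (g_1, g_2) in that order:
  leading term b^2: no divisor's leading term divides it; move 1/3b^2 to the remainder.
  leading term bc: no divisor's leading term divides it; move -1/5bc to the remainder.
  leading term b: no divisor's leading term divides it; move 1/2b to the remainder.
  leading term 1: no divisor's leading term divides it; move -1/30 to the remainder.
The remainder 1/3b^2 - 1/5bc + 1/2b - 1/30 is nonzero, so it would be added as the next basis element.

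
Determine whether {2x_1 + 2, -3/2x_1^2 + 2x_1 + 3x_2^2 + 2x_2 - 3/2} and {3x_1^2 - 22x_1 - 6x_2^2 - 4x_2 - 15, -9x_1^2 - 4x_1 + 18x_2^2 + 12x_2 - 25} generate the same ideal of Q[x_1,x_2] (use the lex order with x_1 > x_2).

Yes, the ideals are equal.

Equality of ideals is decidable: compute both reduced Gröbner bases (unique for the ordering) and check whether they agree.
Buchberger on the first generating set:
f_1 = 2x_1 + 2, LT = x_1.
f_2 = -3/2x_1^2 + 2x_1 + 3x_2^2 + 2x_2 - 3/2, LT = x_1^2.

S(f_1,f_2): lcm = x_1^2. S = 7/3x_1 + 2x_2^2 + 4/3x_2 - 1.
  reduce S modulo (f_1, f_2):
  remainder 2x_2^2 + 4/3x_2 - 10/3 ≠ 0; add g_3 = 2x_2^2 + 4/3x_2 - 10/3 to the basis.

The other S-polynomials (S(f_1,g_3), S(f_2,g_3)) all reduce to 0 modulo the current basis, so we have a Gröbner basis.
Inter-reduce: drop elements whose leading term is divisible by another's, tail-reduce, and make monic.
Reduced Gröbner basis: {x_1 + 1, x_2^2 + 2/3x_2 - 5/3}.

Buchberger on the second generating set:
h_1 = 3x_1^2 - 22x_1 - 6x_2^2 - 4x_2 - 15, LT = x_1^2.
h_2 = -9x_1^2 - 4x_1 + 18x_2^2 + 12x_2 - 25, LT = x_1^2.

S(h_1,h_2): lcm = x_1^2. S = -70/9x_1 - 70/9.
  reduce S modulo (h_1, h_2):
  remainder -70/9x_1 - 70/9 ≠ 0; add k_3 = -70/9x_1 - 70/9 to the basis.

S(h_1,k_3): lcm = x_1^2. S = -25/3x_1 - 2x_2^2 - 4/3x_2 - 5.
  reduce S modulo (h_1, h_2, k_3):
  remainder -2x_2^2 - 4/3x_2 + 10/3 ≠ 0; add k_4 = -2x_2^2 - 4/3x_2 + 10/3 to the basis.

The other S-polynomials (S(h_2,k_3), S(h_1,k_4), S(h_2,k_4), S(k_3,k_4)) all reduce to 0 modulo the current basis, so we have a Gröbner basis.
Inter-reduce: drop elements whose leading term is divisible by another's, tail-reduce, and make monic.
Reduced Gröbner basis: {x_1 + 1, x_2^2 + 2/3x_2 - 5/3}.

These coincide, so the ideals are equal.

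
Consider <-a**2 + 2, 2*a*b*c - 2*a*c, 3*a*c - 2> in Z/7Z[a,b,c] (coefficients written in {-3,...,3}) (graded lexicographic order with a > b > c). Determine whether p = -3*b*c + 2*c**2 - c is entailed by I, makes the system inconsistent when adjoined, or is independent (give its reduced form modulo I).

Adjoining -3*b*c + 2*c**2 - c makes the ideal the whole ring: the system is inconsistent.

First compute the reduced Gröbner basis of I by Buchberger's algorithm.
f_1 = -a**2 + 2, LT = a**2.
f_2 = 2*a*b*c - 2*a*c, LT = a*b*c.
f_3 = 3*a*c - 2, LT = a*c.

S(f_1,f_2): lcm = a**2*b*c. S = a**2*c - 2*b*c.
  leading term a**2*c: subtract (-c)·f_1 from a**2*c - 2*b*c → -2*b*c + 2*c
  leading term b*c: no divisor's leading term divides it; move -2*b*c to the remainder.
  leading term c: no divisor's leading term divides it; move 2*c to the remainder.
  remainder -2*b*c + 2*c ≠ 0; add h_4 = -2*b*c + 2*c to the basis.

S(f_1,f_3): lcm = a**2*c. S = 3*a - 2*c.
  leading term a: no divisor's leading term divides it; move 3*a to the remainder.
  leading term c: no divisor's leading term divides it; move -2*c to the remainder.
  remainder 3*a - 2*c ≠ 0; add h_5 = 3*a - 2*c to the basis.

S(f_2,f_3): lcm = a*b*c. S = -a*c + 3*b.
  leading term a*c: subtract (2)·f_3 from -a*c + 3*b → 3*b - 3
  leading term b: no divisor's leading term divides it; move 3*b to the remainder.
  leading term 1: no divisor's leading term divides it; move -3 to the remainder.
  remainder 3*b - 3 ≠ 0; add h_6 = 3*b - 3 to the basis.

S(f_2,h_5): lcm = a*b*c. S = 3*b*c**2 - a*c.
  leading term b*c**2: subtract (2*c)·h_4 from 3*b*c**2 - a*c → -a*c + 3*c**2
  leading term a*c: subtract (2)·f_3 from -a*c + 3*c**2 → 3*c**2 - 3
  leading term c**2: no divisor's leading term divides it; move 3*c**2 to the remainder.
  leading term 1: no divisor's leading term divides it; move -3 to the remainder.
  remainder 3*c**2 - 3 ≠ 0; add h_7 = 3*c**2 - 3 to the basis.

The other S-polynomials (S(f_1,h_4), S(f_2,h_4), S(f_3,h_4), S(f_1,h_5), S(f_3,h_5), S(h_4,h_5), S(f_1,h_6), S(f_2,h_6), S(f_3,h_6), S(h_4,h_6), S(h_5,h_6), S(f_1,h_7), S(f_2,h_7), S(f_3,h_7), S(h_4,h_7), S(h_5,h_7), S(h_6,h_7)) all reduce to 0 modulo the current basis, so we have a Gröbner basis.
Inter-reduce: drop elements whose leading term is divisible by another's, tail-reduce, and make monic.
Reduced Gröbner basis: {c**2 - 1, a - 3*c, b - 1}.
Label its elements g_1 = c**2 - 1, g_2 = a - 3*c, g_3 = b - 1.

Reduce p = -3*b*c + 2*c**2 - c modulo G:
  leading term b*c: subtract (-3*c)·g_3 from -3*b*c + 2*c**2 - c → 2*c**2 + 3*c
  leading term c**2: subtract (2)·g_1 from 2*c**2 + 3*c → 3*c + 2
  leading term c: no divisor's leading term divides it; move 3*c to the remainder.
  leading term 1: no divisor's leading term divides it; move 2 to the remainder.
  normal form = 3*c + 2.
The normal form is nonzero, so p ∉ I. Since p minus its normal form lies in I, I + (p) = I + (r) where r = 3*c + 2; decide whether this ideal is the whole ring.
Run Buchberger on G together with r (pairs among the g_i already reduce to 0 since G is a Gröbner basis):
g_1 = c**2 - 1, LT = c**2.
g_2 = a - 3*c, LT = a.
g_3 = b - 1, LT = b.
r = 3*c + 2, LT = c.

S(g_1,r): lcm = c**2. S = -3*c - 1.
  leading term c: subtract (-1)·r from -3*c - 1 → 1
  leading term 1: no divisor's leading term divides it; move 1 to the remainder.
  remainder 1 ≠ 0; add m_5 = 1 to the basis.

The other S-polynomials (S(g_1,g_2), S(g_1,g_3), S(g_2,g_3), S(g_2,r), S(g_3,r), S(g_1,m_5), S(g_2,m_5), S(g_3,m_5), S(r,m_5)) all reduce to 0 modulo the current basis, so we have a Gröbner basis.
Inter-reduce: drop elements whose leading term is divisible by another's, tail-reduce, and make monic.
Reduced Gröbner basis: {1}.
The reduced Gröbner basis of I + (p) is {1}: the ideal is the whole ring, so the enlarged system has no common solution — adjoining p is inconsistent.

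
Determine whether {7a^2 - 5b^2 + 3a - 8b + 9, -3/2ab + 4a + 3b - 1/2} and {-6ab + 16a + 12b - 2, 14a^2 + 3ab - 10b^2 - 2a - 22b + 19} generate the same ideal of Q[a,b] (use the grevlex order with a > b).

Yes, the ideals are equal.

Since reduced Gröbner bases are canonical representatives of ideals under a given ordering, it suffices to compute and compare them.
Buchberger on the first generating set:
f_1 = 7a^2 - 5b^2 + 3a - 8b + 9, LT = a^2.
f_2 = -3/2ab + 4a + 3b - 1/2, LT = ab.

S(f_1,f_2): lcm = a^2b. S = -5/7b^3 + 8/3a^2 + 17/7ab - 8/7b^2 - 1/3a + 9/7b.
  reduce S modulo (f_1, f_2):
  remainder -5/7b^3 + 16/21b^2 + 5a + 193/21b - 89/21 ≠ 0; add g_3 = -5/7b^3 + 16/21b^2 + 5a + 193/21b - 89/21 to the basis.

The other S-polynomials (S(f_1,g_3), S(f_2,g_3)) all reduce to 0 modulo the current basis, so we have a Gröbner basis.
Inter-reduce: drop elements whose leading term is divisible by another's, tail-reduce, and make monic.
Reduced Gröbner basis: {b^3 - 16/15b^2 - 7a - 193/15b + 89/15, a^2 - 5/7b^2 + 3/7a - 8/7b + 9/7, ab - 8/3a - 2b + 1/3}.

Buchberger on the second generating set:
h_1 = -6ab + 16a + 12b - 2, LT = ab.
h_2 = 14a^2 + 3ab - 10b^2 - 2a - 22b + 19, LT = a^2.

S(h_1,h_2): lcm = a^2b. S = -3/14ab^2 + 5/7b^3 - 8/3a^2 - 13/7ab + 11/7b^2 + 1/3a - 19/14b.
  reduce S modulo (h_1, h_2):
  remainder 5/7b^3 - 16/21b^2 - 5a - 193/21b + 89/21 ≠ 0; add k_3 = 5/7b^3 - 16/21b^2 - 5a - 193/21b + 89/21 to the basis.

The other S-polynomials (S(h_1,k_3), S(h_2,k_3)) all reduce to 0 modulo the current basis, so we have a Gröbner basis.
Inter-reduce: drop elements whose leading term is divisible by another's, tail-reduce, and make monic.
Reduced Gröbner basis: {b^3 - 16/15b^2 - 7a - 193/15b + 89/15, a^2 - 5/7b^2 + 3/7a - 8/7b + 9/7, ab - 8/3a - 2b + 1/3}.

Same reduced basis, so the two generating sets span the same ideal.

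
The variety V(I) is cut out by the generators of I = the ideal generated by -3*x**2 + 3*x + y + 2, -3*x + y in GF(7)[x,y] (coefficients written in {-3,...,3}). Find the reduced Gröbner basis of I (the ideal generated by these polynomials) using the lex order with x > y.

f_1 = -3*x**2 + 3*x + y + 2, LT = x**2.
f_2 = -3*x + y, LT = x.

S(f_1,f_2): lcm = x**2. S = -2*x*y - x + 2*y - 3.
  leading term x*y: subtract (3*y)·f_2 from -2*x*y - x + 2*y - 3 → -x - 3*y**2 + 2*y - 3
  leading term x: subtract (-2)·f_2 from -x - 3*y**2 + 2*y - 3 → -3*y**2 - 3*y - 3
  leading term y**2: no divisor's leading term divides it; move -3*y**2 to the remainder.
  leading term y: no divisor's leading term divides it; move -3*y to the remainder.
  leading term 1: no divisor's leading term divides it; move -3 to the remainder.
  remainder -3*y**2 - 3*y - 3 ≠ 0; add g_3 = -3*y**2 - 3*y - 3 to the basis.

The other S-polynomials (S(f_1,g_3), S(f_2,g_3)) all reduce to 0 modulo the current basis, so we have a Gröbner basis.
Inter-reduce: drop elements whose leading term is divisible by another's, tail-reduce, and make monic.

G = {x + 2*y, y**2 + y + 1}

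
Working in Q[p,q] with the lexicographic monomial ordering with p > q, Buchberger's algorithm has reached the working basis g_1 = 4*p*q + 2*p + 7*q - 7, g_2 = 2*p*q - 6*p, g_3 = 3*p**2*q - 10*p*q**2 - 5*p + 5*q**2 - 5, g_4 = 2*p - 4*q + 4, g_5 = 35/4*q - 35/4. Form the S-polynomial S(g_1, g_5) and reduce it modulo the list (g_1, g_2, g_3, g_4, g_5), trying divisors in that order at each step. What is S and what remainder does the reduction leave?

S(g_1, g_5) = 3/2*p + 7/4*q - 7/4; remainder on division = 0.

lcm(LM(g_1), LM(g_5)) = p*q.
S = (lcm/LT(g_1))·g_1 − (lcm/LT(g_5))·g_5 = 3/2*p + 7/4*q - 7/4.
Reduce S modulo (g_1, g_2, g_3, g_4, g_5) in that order:
  leading term p: subtract (3/4)·g_4 from 3/2*p + 7/4*q - 7/4 → 19/4*q - 19/4
  leading term q: subtract (19/35)·g_5 from 19/4*q - 19/4 → 0
The remainder is 0, so this S-polynomial contributes no new basis element.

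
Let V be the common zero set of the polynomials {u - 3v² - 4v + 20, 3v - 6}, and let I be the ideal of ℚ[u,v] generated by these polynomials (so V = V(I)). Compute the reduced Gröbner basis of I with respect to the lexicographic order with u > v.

G = {u, v - 2}

Buchberger's algorithm terminates because the ascending chain of leading-term ideals stabilizes.

f_1 = u - 3v² - 4v + 20, LT = u.
f_2 = 3v - 6, LT = v.

The S-polynomials (S(f_1,f_2)) all reduce to 0 modulo the current basis, so we have a Gröbner basis.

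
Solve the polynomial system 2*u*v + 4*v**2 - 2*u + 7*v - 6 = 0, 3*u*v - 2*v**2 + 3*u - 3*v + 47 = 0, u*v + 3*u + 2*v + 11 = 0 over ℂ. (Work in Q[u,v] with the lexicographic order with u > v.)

Compute a lex Gröbner basis by Buchberger's algorithm.
f_1 = 2*u*v - 2*u + 4*v**2 + 7*v - 6, LT = u*v.
f_2 = 3*u*v + 3*u - 2*v**2 - 3*v + 47, LT = u*v.
f_3 = u*v + 3*u + 2*v + 11, LT = u*v.

S(f_1,f_2): lcm = u*v. S = -2*u + 8/3*v**2 + 9/2*v - 56/3.
  reduce S modulo (f_1, f_2, f_3):
  remainder -2*u + 8/3*v**2 + 9/2*v - 56/3 ≠ 0; add h_4 = -2*u + 8/3*v**2 + 9/2*v - 56/3 to the basis.

S(f_1,f_3): lcm = u*v. S = -4*u + 2*v**2 + 3/2*v - 14.
  reduce S modulo (f_1, f_2, f_3, h_4):
  remainder -10/3*v**2 - 15/2*v + 70/3 ≠ 0; add h_5 = -10/3*v**2 - 15/2*v + 70/3 to the basis.

S(f_1,h_4): lcm = u*v. S = -u + 4/3*v**3 + 17/4*v**2 - 35/6*v - 3.
  reduce S modulo (f_1, f_2, f_3, h_4, h_5):
  remainder 23/16*v + 23/4 ≠ 0; add h_6 = 23/16*v + 23/4 to the basis.

The other S-polynomials (S(f_2,f_3), S(f_2,h_4), S(f_3,h_4), S(f_1,h_5), S(f_2,h_5), S(f_3,h_5), S(h_4,h_5), S(f_1,h_6), S(f_2,h_6), S(f_3,h_6), S(h_4,h_6), S(h_5,h_6)) all reduce to 0 modulo the current basis, so we have a Gröbner basis.
Inter-reduce: drop elements whose leading term is divisible by another's, tail-reduce, and make monic.
Reduced Gröbner basis: {u - 3, v + 4}.

From the last basis element, v + 4 = 0, so v takes values in {-4}. Each choice, substituted upward through the basis, yields the corresponding point(s) of the solution set.
  v = -4: the earlier basis element becomes u - 3 = 0, giving u = 3 — point (3, -4).

{(3, -4)}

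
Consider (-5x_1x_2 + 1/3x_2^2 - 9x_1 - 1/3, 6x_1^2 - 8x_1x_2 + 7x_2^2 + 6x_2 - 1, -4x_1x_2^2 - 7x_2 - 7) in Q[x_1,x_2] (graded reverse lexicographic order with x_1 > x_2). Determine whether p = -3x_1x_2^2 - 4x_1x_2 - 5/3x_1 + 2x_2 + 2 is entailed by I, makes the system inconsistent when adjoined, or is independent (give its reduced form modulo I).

-3x_1x_2^2 - 4x_1x_2 - 5/3x_1 + 2x_2 + 2 lies in I (it reduces to 0).

First compute the reduced Gröbner basis of I by Buchberger's algorithm.
f_1 = -5x_1x_2 + 1/3x_2^2 - 9x_1 - 1/3, LT = x_1x_2.
f_2 = 6x_1^2 - 8x_1x_2 + 7x_2^2 + 6x_2 - 1, LT = x_1^2.
f_3 = -4x_1x_2^2 - 7x_2 - 7, LT = x_1x_2^2.

S(f_1,f_2): lcm = x_1^2x_2. S = 19/15x_1x_2^2 - 7/6x_2^3 + 9/5x_1^2 - x_2^2 + 1/15x_1 + 1/6x_2.
  leading term x_1x_2^2: subtract (-19/75x_2)·f_1 from 19/15x_1x_2^2 - 7/6x_2^3 + 9/5x_1^2 - x_2^2 + 1/15x_1 + 1/6x_2 → -487/450x_2^3 + 9/5x_1^2 - 57/25x_1x_2 - x_2^2 + 1/15x_1 + 37/450x_2
  leading term x_2^3: no divisor's leading term divides it; move -487/450x_2^3 to the remainder.
  leading term x_1^2: subtract (3/10)·f_2 from 9/5x_1^2 - 57/25x_1x_2 - x_2^2 + 1/15x_1 + 37/450x_2 → 3/25x_1x_2 - 31/10x_2^2 + 1/15x_1 - 773/450x_2 + 3/10
  leading term x_1x_2: subtract (-3/125)·f_1 from 3/25x_1x_2 - 31/10x_2^2 + 1/15x_1 - 773/450x_2 + 3/10 → -773/250x_2^2 - 56/375x_1 - 773/450x_2 + 73/250
  leading term x_2^2: no divisor's leading term divides it; move -773/250x_2^2 to the remainder.
  leading term x_1: no divisor's leading term divides it; move -56/375x_1 to the remainder.
  leading term x_2: no divisor's leading term divides it; move -773/450x_2 to the remainder.
  leading term 1: no divisor's leading term divides it; move 73/250 to the remainder.
  remainder -487/450x_2^3 - 773/250x_2^2 - 56/375x_1 - 773/450x_2 + 73/250 ≠ 0; add h_4 = -487/450x_2^3 - 773/250x_2^2 - 56/375x_1 - 773/450x_2 + 73/250 to the basis.

S(f_1,f_3): lcm = x_1x_2^2. S = -1/15x_2^3 + 9/5x_1x_2 - 101/60x_2 - 7/4.
  leading term x_2^3: subtract (30/487)·h_4 from -1/15x_2^3 + 9/5x_1x_2 - 101/60x_2 - 7/4 → 9/5x_1x_2 + 2319/12175x_2^2 + 112/12175x_1 - 3073/1948x_2 - 86101/48700
  leading term x_1x_2: subtract (-9/25)·f_1 from 9/5x_1x_2 + 2319/12175x_2^2 + 112/12175x_1 - 3073/1948x_2 - 86101/48700 → 756/2435x_2^2 - 7867/2435x_1 - 3073/1948x_2 - 18389/9740
  leading term x_2^2: no divisor's leading term divides it; move 756/2435x_2^2 to the remainder.
  leading term x_1: no divisor's leading term divides it; move -7867/2435x_1 to the remainder.
  leading term x_2: no divisor's leading term divides it; move -3073/1948x_2 to the remainder.
  leading term 1: no divisor's leading term divides it; move -18389/9740 to the remainder.
  remainder 756/2435x_2^2 - 7867/2435x_1 - 3073/1948x_2 - 18389/9740 ≠ 0; add h_5 = 756/2435x_2^2 - 7867/2435x_1 - 3073/1948x_2 - 18389/9740 to the basis.

S(f_2,f_3): lcm = x_1^2x_2^2. S = -4/3x_1x_2^3 + 7/6x_2^4 + x_2^3 - 7/4x_1x_2 - 1/6x_2^2 - 7/4x_1.
  leading term x_1x_2^3: subtract (4/15x_2^2)·f_1 from -4/3x_1x_2^3 + 7/6x_2^4 + x_2^3 - 7/4x_1x_2 - 1/6x_2^2 - 7/4x_1 → 97/90x_2^4 + 12/5x_1x_2^2 + x_2^3 - 7/4x_1x_2 - 7/90x_2^2 - 7/4x_1
  leading term x_2^4: subtract (-485/487x_2)·h_4 from 97/90x_2^4 + 12/5x_1x_2^2 + x_2^3 - 7/4x_1x_2 - 7/90x_2^2 - 7/4x_1 → 12/5x_1x_2^2 - 50631/24350x_2^3 - 277403/146100x_1x_2 - 871/487x_2^2 - 7/4x_1 + 7081/24350x_2
  leading term x_1x_2^2: subtract (-12/25x_2)·f_1 from 12/5x_1x_2^2 - 50631/24350x_2^3 - 277403/146100x_1x_2 - 871/487x_2^2 - 7/4x_1 + 7081/24350x_2 → -9347/4870x_2^3 - 181711/29220x_1x_2 - 871/487x_2^2 - 7/4x_1 + 637/4870x_2
  leading term x_2^3: subtract (420615/237169)·h_4 from -9347/4870x_2^3 - 181711/29220x_1x_2 - 871/487x_2^2 - 7/4x_1 + 637/4870x_2 → -181711/29220x_1x_2 + 43818229/11858450x_2^2 - 35223391/23716900x_1 + 753545/237169x_2 - 6140979/11858450
  leading term x_1x_2: subtract (181711/146100)·f_1 from -181711/29220x_1x_2 + 43818229/11858450x_2^2 - 35223391/23716900x_1 + 753545/237169x_2 - 6140979/11858450 → 140046973/42690420x_2^2 + 11512819/1185845x_1 + 753545/237169x_2 - 4408873/42690420
  leading term x_2^2: subtract (140046973/13254192)·h_5 from 140046973/42690420x_2^2 + 11512819/1185845x_1 + 753545/237169x_2 - 4408873/42690420 → 581142677/13254192x_1 + 150307501/7573824x_2 + 150307501/7573824
  leading term x_1: no divisor's leading term divides it; move 581142677/13254192x_1 to the remainder.
  leading term x_2: no divisor's leading term divides it; move 150307501/7573824x_2 to the remainder.
  leading term 1: no divisor's leading term divides it; move 150307501/7573824 to the remainder.
  remainder 581142677/13254192x_1 + 150307501/7573824x_2 + 150307501/7573824 ≠ 0; add h_6 = 581142677/13254192x_1 + 150307501/7573824x_2 + 150307501/7573824 to the basis.

S(f_3,h_4): lcm = x_1x_2^3. S = -6957/2435x_1x_2^2 - 336/2435x_1^2 - 773/487x_1x_2 + 7/4x_2^2 + 657/2435x_1 + 7/4x_2.
  leading term x_1x_2^2: subtract (6957/12175x_2)·f_1 from -6957/2435x_1x_2^2 - 336/2435x_1^2 - 773/487x_1x_2 + 7/4x_2^2 + 657/2435x_1 + 7/4x_2 → -2319/12175x_2^3 - 336/2435x_1^2 + 43288/12175x_1x_2 + 7/4x_2^2 + 657/2435x_1 + 94501/48700x_2
  leading term x_2^3: subtract (41742/237169)·h_4 from -2319/12175x_2^3 - 336/2435x_1^2 + 43288/12175x_1x_2 + 7/4x_2^2 + 657/2435x_1 + 94501/48700x_2 → -336/2435x_1^2 + 43288/12175x_1x_2 + 272056007/118584500x_2^2 + 8778159/29646125x_1 + 10638467/4743380x_2 - 1523583/29646125
  leading term x_1^2: subtract (-56/2435)·f_2 from -336/2435x_1^2 + 43288/12175x_1x_2 + 272056007/118584500x_2^2 + 8778159/29646125x_1 + 10638467/4743380x_2 - 1523583/29646125 → 41048/12175x_1x_2 + 291146407/118584500x_2^2 + 8778159/29646125x_1 + 2258599/948676x_2 - 2205383/29646125
  leading term x_1x_2: subtract (-41048/60875)·f_1 from 41048/12175x_1x_2 + 291146407/118584500x_2^2 + 8778159/29646125x_1 + 2258599/948676x_2 - 2205383/29646125 → 38136029/14230140x_2^2 - 6845409/1185845x_1 + 2258599/948676x_2 - 1064261/3557535
  leading term x_2^2: subtract (38136029/4418064)·h_5 from 38136029/14230140x_2^2 - 6845409/1185845x_1 + 2258599/948676x_2 - 1064261/3557535 → 97706197/4418064x_1 + 40387805/2524608x_2 + 40387805/2524608
  leading term x_1: subtract (293118591/581142677)·h_6 from 97706197/4418064x_1 + 40387805/2524608x_2 + 40387805/2524608 → 13919155469/2324570708x_2 + 13919155469/2324570708
  leading term x_2: no divisor's leading term divides it; move 13919155469/2324570708x_2 to the remainder.
  leading term 1: no divisor's leading term divides it; move 13919155469/2324570708 to the remainder.
  remainder 13919155469/2324570708x_2 + 13919155469/2324570708 ≠ 0; add h_7 = 13919155469/2324570708x_2 + 13919155469/2324570708 to the basis.

The other S-polynomials (S(f_1,h_4), S(f_2,h_4), S(f_1,h_5), S(f_2,h_5), S(f_3,h_5), S(h_4,h_5), S(f_1,h_6), S(f_2,h_6), S(f_3,h_6), S(h_4,h_6), S(h_5,h_6), S(f_1,h_7), S(f_2,h_7), S(f_3,h_7), S(h_4,h_7), S(h_5,h_7), S(h_6,h_7)) all reduce to 0 modulo the current basis, so we have a Gröbner basis.
Inter-reduce: drop elements whose leading term is divisible by another's, tail-reduce, and make monic.
Reduced Gröbner basis: {x_1, x_2 + 1}.
Label its elements g_1 = x_1, g_2 = x_2 + 1.

Reduce p = -3x_1x_2^2 - 4x_1x_2 - 5/3x_1 + 2x_2 + 2 modulo G:
  leading term x_1x_2^2: subtract (-3x_2^2)·g_1 from -3x_1x_2^2 - 4x_1x_2 - 5/3x_1 + 2x_2 + 2 → -4x_1x_2 - 5/3x_1 + 2x_2 + 2
  leading term x_1x_2: subtract (-4x_2)·g_1 from -4x_1x_2 - 5/3x_1 + 2x_2 + 2 → -5/3x_1 + 2x_2 + 2
  leading term x_1: subtract (-5/3)·g_1 from -5/3x_1 + 2x_2 + 2 → 2x_2 + 2
  leading term x_2: subtract (2)·g_2 from 2x_2 + 2 → 0
  normal form = 0.
Since the normal form is 0, p ∈ I.

The remainder on division by a Gröbner basis is unique — it is the normal form.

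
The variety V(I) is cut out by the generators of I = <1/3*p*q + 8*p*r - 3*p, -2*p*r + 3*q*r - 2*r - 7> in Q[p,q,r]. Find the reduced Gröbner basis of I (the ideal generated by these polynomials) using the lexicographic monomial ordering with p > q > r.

This is the nonlinear analogue of row-reducing a linear system.

f_1 = 1/3*p*q + 8*p*r - 3*p, LT = p*q.
f_2 = -2*p*r + 3*q*r - 2*r - 7, LT = p*r.

S(f_1,f_2): lcm = p*q*r. S = 24*p*r**2 - 9*p*r + 3/2*q**2*r - q*r - 7/2*q.
  reduce S modulo (f_1, f_2):
  remainder 3/2*q**2*r + 36*q*r**2 - 29/2*q*r - 7/2*q - 24*r**2 - 75*r + 63/2 ≠ 0; add g_3 = 3/2*q**2*r + 36*q*r**2 - 29/2*q*r - 7/2*q - 24*r**2 - 75*r + 63/2 to the basis.

The other S-polynomials (S(f_1,g_3), S(f_2,g_3)) all reduce to 0 modulo the current basis, so we have a Gröbner basis.

G = {p*q - 9*p + 36*q*r - 24*r - 84, p*r - 3/2*q*r + r + 7/2, q**2*r + 24*q*r**2 - 29/3*q*r - 7/3*q - 16*r**2 - 50*r + 21}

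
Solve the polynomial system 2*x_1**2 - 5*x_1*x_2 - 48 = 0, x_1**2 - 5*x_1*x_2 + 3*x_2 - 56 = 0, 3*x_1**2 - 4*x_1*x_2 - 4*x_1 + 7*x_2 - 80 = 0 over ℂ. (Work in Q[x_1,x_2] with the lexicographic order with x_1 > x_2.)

{(-2, 4)}

Compute a lex Gröbner basis by Buchberger's algorithm.
f_1 = 2*x_1**2 - 5*x_1*x_2 - 48, LT = x_1**2.
f_2 = x_1**2 - 5*x_1*x_2 + 3*x_2 - 56, LT = x_1**2.
f_3 = 3*x_1**2 - 4*x_1*x_2 - 4*x_1 + 7*x_2 - 80, LT = x_1**2.

S(f_1,f_2): lcm = x_1**2. S = 5/2*x_1*x_2 - 3*x_2 + 32.
  reduce S modulo (f_1, f_2, f_3):
  remainder 5/2*x_1*x_2 - 3*x_2 + 32 ≠ 0; add h_4 = 5/2*x_1*x_2 - 3*x_2 + 32 to the basis.

S(f_1,f_3): lcm = x_1**2. S = -7/6*x_1*x_2 + 4/3*x_1 - 7/3*x_2 + 8/3.
  reduce S modulo (f_1, f_2, f_3, h_4):
  remainder 4/3*x_1 - 56/15*x_2 + 88/5 ≠ 0; add h_5 = 4/3*x_1 - 56/15*x_2 + 88/5 to the basis.

S(f_1,h_4): lcm = x_1**2*x_2. S = -5/2*x_1*x_2**2 + 6/5*x_1*x_2 - 64/5*x_1 - 24*x_2.
  reduce S modulo (f_1, f_2, f_3, h_4, h_5):
  remainder -3*x_2**2 - 132/5*x_2 + 768/5 ≠ 0; add h_6 = -3*x_2**2 - 132/5*x_2 + 768/5 to the basis.

S(f_3,h_4): lcm = x_1**2*x_2. S = -4/3*x_1*x_2**2 - 2/15*x_1*x_2 - 64/5*x_1 + 7/3*x_2**2 - 80/3*x_2.
  reduce S modulo (f_1, f_2, f_3, h_4, h_5, h_6):
  remainder -3904/75*x_2 + 15616/75 ≠ 0; add h_7 = -3904/75*x_2 + 15616/75 to the basis.

The other S-polynomials (S(f_2,f_3), S(f_2,h_4), S(f_1,h_5), S(f_2,h_5), S(f_3,h_5), S(h_4,h_5), S(f_1,h_6), S(f_2,h_6), S(f_3,h_6), S(h_4,h_6), S(h_5,h_6), S(f_1,h_7), S(f_2,h_7), S(f_3,h_7), S(h_4,h_7), S(h_5,h_7), S(h_6,h_7)) all reduce to 0 modulo the current basis, so we have a Gröbner basis.
Inter-reduce: drop elements whose leading term is divisible by another's, tail-reduce, and make monic.
Reduced Gröbner basis: {x_1 + 2, x_2 - 4}.

The lex basis is triangular: the last element involves only x_2. Solving x_2 - 4 = 0 gives x_2 ∈ {4}; substituting each value into the earlier elements determines the remaining variables.
  x_2 = 4: the earlier basis element becomes x_1 + 2 = 0, giving x_1 = -2 — point (-2, 4).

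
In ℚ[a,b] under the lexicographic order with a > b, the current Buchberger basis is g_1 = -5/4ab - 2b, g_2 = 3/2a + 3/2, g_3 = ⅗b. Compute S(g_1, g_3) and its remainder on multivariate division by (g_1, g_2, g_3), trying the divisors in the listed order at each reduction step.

S(g_1, g_3) = 8/5b; remainder on division = 0.

lcm(LM(g_1), LM(g_3)) = ab.
S = (lcm/LT(g_1))·g_1 − (lcm/LT(g_3))·g_3 = 8/5b.
Reduce S modulo (g_1, g_2, g_3) in that order:
  leading term b: subtract (8/3)·g_3 from 8/5b → 0
The remainder is 0, so this S-polynomial contributes no new basis element.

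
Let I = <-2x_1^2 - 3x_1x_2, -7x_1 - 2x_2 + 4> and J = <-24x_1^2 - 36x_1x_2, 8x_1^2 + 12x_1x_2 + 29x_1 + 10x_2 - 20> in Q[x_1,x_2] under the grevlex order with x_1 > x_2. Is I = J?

Equality of ideals is decidable: compute both reduced Gröbner bases (unique for the ordering) and check whether they agree.
Buchberger on the first generating set:
f_1 = -2x_1^2 - 3x_1x_2, LT = x_1^2.
f_2 = -7x_1 - 2x_2 + 4, LT = x_1.

S(f_1,f_2): lcm = x_1^2. S = 17/14x_1x_2 + 4/7x_1.
  reduce S modulo (f_1, f_2):
  remainder -17/49x_2^2 + 26/49x_2 + 16/49 ≠ 0; add g_3 = -17/49x_2^2 + 26/49x_2 + 16/49 to the basis.

The other S-polynomials (S(f_1,g_3), S(f_2,g_3)) all reduce to 0 modulo the current basis, so we have a Gröbner basis.
Inter-reduce: drop elements whose leading term is divisible by another's, tail-reduce, and make monic.
Reduced Gröbner basis: {x_2^2 - 26/17x_2 - 16/17, x_1 + 2/7x_2 - 4/7}.

Buchberger on the second generating set:
h_1 = -24x_1^2 - 36x_1x_2, LT = x_1^2.
h_2 = 8x_1^2 + 12x_1x_2 + 29x_1 + 10x_2 - 20, LT = x_1^2.

S(h_1,h_2): lcm = x_1^2. S = -29/8x_1 - 5/4x_2 + 5/2.
  reduce S modulo (h_1, h_2):
  remainder -29/8x_1 - 5/4x_2 + 5/2 ≠ 0; add k_3 = -29/8x_1 - 5/4x_2 + 5/2 to the basis.

S(h_1,k_3): lcm = x_1^2. S = 67/58x_1x_2 + 20/29x_1.
  reduce S modulo (h_1, h_2, k_3):
  remainder -335/841x_2^2 + 470/841x_2 + 400/841 ≠ 0; add k_4 = -335/841x_2^2 + 470/841x_2 + 400/841 to the basis.

The other S-polynomials (S(h_2,k_3), S(h_1,k_4), S(h_2,k_4), S(k_3,k_4)) all reduce to 0 modulo the current basis, so we have a Gröbner basis.
Inter-reduce: drop elements whose leading term is divisible by another's, tail-reduce, and make monic.
Reduced Gröbner basis: {x_2^2 - 94/67x_2 - 80/67, x_1 + 10/29x_2 - 20/29}.

The bases are distinct; the ideals are different.

No, the ideals differ.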